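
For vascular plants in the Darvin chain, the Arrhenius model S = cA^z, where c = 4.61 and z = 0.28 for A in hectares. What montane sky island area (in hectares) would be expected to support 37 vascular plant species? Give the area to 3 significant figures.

1700 hectares

37 = 4.61 × A^0.28  ⇒  A^0.28 = 37/4.61 = 8.026
ln A = ln(8.026) / 0.28 = 2.0827 / 0.28 = 7.4382
A = e^7.4382 ≈ 1700 hectares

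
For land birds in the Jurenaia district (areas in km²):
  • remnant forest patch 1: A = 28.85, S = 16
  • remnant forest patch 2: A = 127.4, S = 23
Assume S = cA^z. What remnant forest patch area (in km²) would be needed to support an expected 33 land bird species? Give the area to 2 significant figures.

560 km²

z = ln(23/16) / ln(127.4/28.85) = 0.3629 / 1.4852 = 0.2443
c = 16 / 28.85^0.2443 = 16 / 2.274 = 7.036
A = (33/7.036)^(1/0.2443) ⇒ ln A = ln(4.69)/0.2443 = 6.3248
A = e^6.3248 ≈ 558.3 km²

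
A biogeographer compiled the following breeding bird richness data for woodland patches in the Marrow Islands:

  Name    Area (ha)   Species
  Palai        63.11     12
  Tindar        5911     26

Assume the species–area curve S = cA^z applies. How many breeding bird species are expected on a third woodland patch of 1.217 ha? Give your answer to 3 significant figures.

z = ln(26/12) / ln(5911/63.11) = 0.7732 / 4.5397 = 0.1703
c = 12 / 63.11^0.1703 = 12 / 2.026 = 5.924
S₃ = 5.924 × 1.217^0.1703 = 5.924 × 1.034 ≈ 6.125

6.13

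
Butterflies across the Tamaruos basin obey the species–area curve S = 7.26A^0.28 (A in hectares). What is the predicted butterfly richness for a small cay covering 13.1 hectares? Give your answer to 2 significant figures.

15

S = 7.26 × 13.1^0.28
ln S = ln 7.26 + 0.28 × ln 13.1 = 1.9824 + 0.28 × 2.5726 = 2.7027
S = e^2.7027 ≈ 14.92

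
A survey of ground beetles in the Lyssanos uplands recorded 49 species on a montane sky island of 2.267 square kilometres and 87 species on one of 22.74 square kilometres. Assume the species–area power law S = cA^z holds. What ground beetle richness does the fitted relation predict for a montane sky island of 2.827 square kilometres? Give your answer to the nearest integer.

52

z = ln(87/49) / ln(22.74/2.267) = 0.5741 / 2.3057 = 0.2490
c = 49 / 2.267^0.2490 = 49 / 1.226 = 39.97
S₃ = 39.97 × 2.827^0.2490 = 39.97 × 1.295 ≈ 51.77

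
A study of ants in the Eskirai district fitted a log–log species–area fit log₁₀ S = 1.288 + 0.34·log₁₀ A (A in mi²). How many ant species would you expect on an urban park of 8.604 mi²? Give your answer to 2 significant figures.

S = 19.41 × 8.604^0.34
ln S = ln 19.41 + 0.34 × ln 8.604 = 2.9657 + 0.34 × 2.1522 = 3.6975
S = e^3.6975 ≈ 40.35

40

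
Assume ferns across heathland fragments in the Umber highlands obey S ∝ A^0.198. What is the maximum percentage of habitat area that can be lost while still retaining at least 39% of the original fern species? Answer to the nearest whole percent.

99%

Need (A_new/A_old)^0.198 = 0.39, so A_new/A_old = 0.39^(1/0.198) = 0.39^5.051
ln(A_new/A_old) = ln 0.39 / 0.198 = -0.9416 / 0.198 = -4.7556
A_new/A_old = e^-4.7556 ≈ 0.008603
Fraction that can be lost = 1 − 0.008603 = 0.9914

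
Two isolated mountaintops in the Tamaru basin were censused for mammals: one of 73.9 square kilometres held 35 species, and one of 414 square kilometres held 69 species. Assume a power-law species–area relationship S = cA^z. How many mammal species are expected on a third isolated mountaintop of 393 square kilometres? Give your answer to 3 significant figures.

z = ln(69/35) / ln(414/73.9) = 0.6788 / 1.7232 = 0.3939
c = 35 / 73.9^0.3939 = 35 / 5.446 = 6.427
S₃ = 6.427 × 393^0.3939 = 6.427 × 10.52 ≈ 67.6

67.6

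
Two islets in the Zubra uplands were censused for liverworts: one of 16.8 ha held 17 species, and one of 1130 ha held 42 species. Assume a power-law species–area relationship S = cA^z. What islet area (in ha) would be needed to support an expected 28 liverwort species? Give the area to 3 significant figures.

171 ha

z = ln(42/17) / ln(1130/16.8) = 0.9045 / 4.2086 = 0.2149
c = 17 / 16.8^0.2149 = 17 / 1.834 = 9.271
A = (28/9.271)^(1/0.2149) ⇒ ln A = ln(3.02)/0.2149 = 5.1433
A = e^5.1433 ≈ 171.3 ha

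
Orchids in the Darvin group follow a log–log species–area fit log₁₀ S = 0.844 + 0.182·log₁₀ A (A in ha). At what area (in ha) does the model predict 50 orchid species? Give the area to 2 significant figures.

50000 ha

50 = 6.982 × A^0.182  ⇒  A^0.182 = 50/6.982 = 7.161
ln A = ln(7.161) / 0.182 = 1.9686 / 0.182 = 10.8167
A = e^10.8167 ≈ 49847 ha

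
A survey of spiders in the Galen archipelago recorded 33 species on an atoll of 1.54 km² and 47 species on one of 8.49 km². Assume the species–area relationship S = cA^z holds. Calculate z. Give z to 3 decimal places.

0.207

Taking logs: ln S = ln c + z ln A, so z = (ln S₂ − ln S₁)/(ln A₂ − ln A₁).
z = ln(47/33) / ln(8.49/1.54) = ln(1.424) / ln(5.513) = 0.3536 / 1.7071 = 0.2072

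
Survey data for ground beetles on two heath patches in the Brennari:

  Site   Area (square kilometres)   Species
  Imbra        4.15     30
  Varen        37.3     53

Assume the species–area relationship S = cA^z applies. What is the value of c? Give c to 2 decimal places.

20.75

z = ln(S₂/S₁) / ln(A₂/A₁) = ln(53/30) / ln(37.3/4.15) = 0.5691 / 2.1959 = 0.2592
c = S₁ / A₁^z = 30 / 4.15^0.2592 = 30 / 1.446 = 20.75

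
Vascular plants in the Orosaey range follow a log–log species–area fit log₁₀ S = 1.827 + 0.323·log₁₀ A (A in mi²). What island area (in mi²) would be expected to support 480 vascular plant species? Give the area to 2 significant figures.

440 mi²

480 = 67.14 × A^0.323  ⇒  A^0.323 = 480/67.14 = 7.149
ln A = ln(7.149) / 0.323 = 1.9670 / 0.323 = 6.0897
A = e^6.0897 ≈ 441.3 mi²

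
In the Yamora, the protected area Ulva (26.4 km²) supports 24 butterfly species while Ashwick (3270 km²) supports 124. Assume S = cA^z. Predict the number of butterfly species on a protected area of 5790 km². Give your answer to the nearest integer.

z = ln(124/24) / ln(3270/26.4) = 1.6422 / 4.8192 = 0.3408
c = 24 / 26.4^0.3408 = 24 / 3.051 = 7.866
S₃ = 7.866 × 5790^0.3408 = 7.866 × 19.15 ≈ 150.7

151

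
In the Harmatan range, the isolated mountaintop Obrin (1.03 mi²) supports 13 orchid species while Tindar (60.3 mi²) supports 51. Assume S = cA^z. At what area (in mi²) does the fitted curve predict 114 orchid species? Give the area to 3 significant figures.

661 mi²

z = ln(51/13) / ln(60.3/1.03) = 1.3669 / 4.0698 = 0.3359
c = 13 / 1.03^0.3359 = 13 / 1.01 = 12.87
A = (114/12.87)^(1/0.3359) ⇒ ln A = ln(8.857)/0.3359 = 6.4943
A = e^6.4943 ≈ 661.4 mi²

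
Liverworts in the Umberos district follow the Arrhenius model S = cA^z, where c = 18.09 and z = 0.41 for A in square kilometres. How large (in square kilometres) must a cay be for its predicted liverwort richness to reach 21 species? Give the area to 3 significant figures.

21 = 18.09 × A^0.41  ⇒  A^0.41 = 21/18.09 = 1.161
ln A = ln(1.161) / 0.41 = 0.1492 / 0.41 = 0.3638
A = e^0.3638 ≈ 1.439 square kilometres

1.44 square kilometres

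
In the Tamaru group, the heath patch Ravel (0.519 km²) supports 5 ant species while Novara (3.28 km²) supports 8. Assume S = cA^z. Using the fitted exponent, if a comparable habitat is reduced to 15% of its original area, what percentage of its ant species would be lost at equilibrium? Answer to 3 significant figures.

38.3%

z = ln(8/5) / ln(3.28/0.519) = 0.4700 / 1.8437 = 0.2549
S_new/S_old = (A_new/A_old)^z = 0.15^0.2549 = exp(0.2549 × -1.8971) = 0.6165
Fraction lost = 1 − 0.6165 = 0.3835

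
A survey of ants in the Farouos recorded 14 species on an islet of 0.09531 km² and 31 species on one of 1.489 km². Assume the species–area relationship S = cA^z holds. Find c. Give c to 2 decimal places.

27.63

z = ln(S₂/S₁) / ln(A₂/A₁) = ln(31/14) / ln(1.489/0.09531) = 0.7949 / 2.7487 = 0.2892
c = S₁ / A₁^z = 14 / 0.09531^0.2892 = 14 / 0.5067 = 27.63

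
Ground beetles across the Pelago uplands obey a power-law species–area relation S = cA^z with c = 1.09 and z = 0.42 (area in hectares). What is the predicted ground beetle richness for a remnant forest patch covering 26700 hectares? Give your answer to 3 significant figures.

S = 1.09 × 26700^0.42
ln S = ln 1.09 + 0.42 × ln 26700 = 0.0862 + 0.42 × 10.1924 = 4.3670
S = e^4.3670 ≈ 78.81

78.8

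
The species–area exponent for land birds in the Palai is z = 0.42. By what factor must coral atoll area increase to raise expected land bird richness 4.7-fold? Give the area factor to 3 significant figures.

39.8

(A₂/A₁)^0.42 = 4.7, so A₂/A₁ = 4.7^(1/0.42) = 4.7^2.381
ln(A₂/A₁) = ln 4.7 / 0.42 = 1.5476 / 0.42 = 3.6847
A₂/A₁ = e^3.6847 ≈ 39.83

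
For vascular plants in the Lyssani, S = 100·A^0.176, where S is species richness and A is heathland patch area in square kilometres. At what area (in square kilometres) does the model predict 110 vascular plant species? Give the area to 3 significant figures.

1.72 square kilometres

110 = 100 × A^0.176  ⇒  A^0.176 = 110/100 = 1.1
ln A = ln(1.1) / 0.176 = 0.0953 / 0.176 = 0.5415
A = e^0.5415 ≈ 1.719 square kilometres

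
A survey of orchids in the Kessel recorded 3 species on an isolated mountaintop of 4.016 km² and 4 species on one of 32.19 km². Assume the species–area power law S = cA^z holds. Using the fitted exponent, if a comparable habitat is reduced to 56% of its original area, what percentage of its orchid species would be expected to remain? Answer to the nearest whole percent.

z = ln(4/3) / ln(32.19/4.016) = 0.2877 / 2.0814 = 0.1382
S_new/S_old = (A_new/A_old)^z = 0.56^0.1382 = exp(0.1382 × -0.5798) = 0.923

92%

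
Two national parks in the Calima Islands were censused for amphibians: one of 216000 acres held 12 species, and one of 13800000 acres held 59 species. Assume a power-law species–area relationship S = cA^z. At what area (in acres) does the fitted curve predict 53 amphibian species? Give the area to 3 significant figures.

10400000 acres

z = ln(59/12) / ln(13800000/216000) = 1.5926 / 4.1571 = 0.3831
c = 12 / 216000^0.3831 = 12 / 110.6 = 0.1085
A = (53/0.1085)^(1/0.3831) ⇒ ln A = ln(488.4)/0.3831 = 16.1602
A = e^16.1602 ≈ 10430479 acres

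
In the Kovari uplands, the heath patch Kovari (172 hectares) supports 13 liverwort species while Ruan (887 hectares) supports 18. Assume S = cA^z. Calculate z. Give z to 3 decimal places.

0.198

Taking logs: ln S = ln c + z ln A, so z = (ln S₂ − ln S₁)/(ln A₂ − ln A₁).
z = ln(18/13) / ln(887/172) = ln(1.385) / ln(5.157) = 0.3254 / 1.6404 = 0.1984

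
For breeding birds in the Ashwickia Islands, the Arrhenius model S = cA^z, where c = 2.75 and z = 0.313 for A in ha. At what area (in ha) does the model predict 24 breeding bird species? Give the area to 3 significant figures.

1010 ha

24 = 2.75 × A^0.313  ⇒  A^0.313 = 24/2.75 = 8.727
ln A = ln(8.727) / 0.313 = 2.1665 / 0.313 = 6.9216
A = e^6.9216 ≈ 1014 ha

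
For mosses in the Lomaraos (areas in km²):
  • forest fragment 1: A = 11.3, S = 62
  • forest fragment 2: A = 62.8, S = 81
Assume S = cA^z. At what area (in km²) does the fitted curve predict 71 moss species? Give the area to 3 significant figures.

27.0 km²

z = ln(81/62) / ln(62.8/11.3) = 0.2673 / 1.7152 = 0.1559
c = 62 / 11.3^0.1559 = 62 / 1.459 = 42.49
A = (71/42.49)^(1/0.1559) ⇒ ln A = ln(1.671)/0.1559 = 3.2945
A = e^3.2945 ≈ 26.96 km²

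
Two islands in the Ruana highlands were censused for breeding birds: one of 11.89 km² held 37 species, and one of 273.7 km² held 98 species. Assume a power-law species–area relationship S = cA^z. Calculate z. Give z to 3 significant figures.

0.311

Taking logs: ln S = ln c + z ln A, so z = (ln S₂ − ln S₁)/(ln A₂ − ln A₁).
z = ln(98/37) / ln(273.7/11.89) = ln(2.649) / ln(23.02) = 0.9740 / 3.1363 = 0.3106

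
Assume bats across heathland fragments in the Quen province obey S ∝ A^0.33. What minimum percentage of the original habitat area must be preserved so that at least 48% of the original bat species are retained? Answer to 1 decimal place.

10.8%

Need (A_new/A_old)^0.33 = 0.48, so A_new/A_old = 0.48^(1/0.33) = 0.48^3.03
ln(A_new/A_old) = ln 0.48 / 0.33 = -0.7340 / 0.33 = -2.2241
A_new/A_old = e^-2.2241 ≈ 0.1082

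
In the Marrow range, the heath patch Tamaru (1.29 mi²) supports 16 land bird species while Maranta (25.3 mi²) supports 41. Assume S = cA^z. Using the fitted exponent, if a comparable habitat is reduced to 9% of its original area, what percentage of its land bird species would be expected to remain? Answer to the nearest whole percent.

z = ln(41/16) / ln(25.3/1.29) = 0.9410 / 2.9762 = 0.3162
S_new/S_old = (A_new/A_old)^z = 0.09^0.3162 = exp(0.3162 × -2.4079) = 0.467

47%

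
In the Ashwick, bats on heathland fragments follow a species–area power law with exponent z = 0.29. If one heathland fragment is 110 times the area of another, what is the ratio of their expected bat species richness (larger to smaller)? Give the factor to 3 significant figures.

S₂/S₁ = (A₂/A₁)^z = 110^0.29
ln(S₂/S₁) = 0.29 × ln 110 = 0.29 × 4.7005 = 1.3631
S₂/S₁ = e^1.3631 ≈ 3.908

3.91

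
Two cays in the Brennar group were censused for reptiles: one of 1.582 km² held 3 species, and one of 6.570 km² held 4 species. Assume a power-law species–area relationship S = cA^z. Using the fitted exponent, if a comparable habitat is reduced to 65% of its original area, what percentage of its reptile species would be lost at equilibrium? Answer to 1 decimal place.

8.3%

z = ln(4/3) / ln(6.57/1.582) = 0.2877 / 1.4238 = 0.2020
S_new/S_old = (A_new/A_old)^z = 0.65^0.2020 = exp(0.2020 × -0.4308) = 0.9166
Fraction lost = 1 − 0.9166 = 0.08336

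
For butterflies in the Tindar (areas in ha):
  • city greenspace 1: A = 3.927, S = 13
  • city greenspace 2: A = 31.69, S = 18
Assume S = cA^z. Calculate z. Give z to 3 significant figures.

Taking logs: ln S = ln c + z ln A, so z = (ln S₂ − ln S₁)/(ln A₂ − ln A₁).
z = ln(18/13) / ln(31.69/3.927) = ln(1.385) / ln(8.07) = 0.3254 / 2.0881 = 0.1558

0.156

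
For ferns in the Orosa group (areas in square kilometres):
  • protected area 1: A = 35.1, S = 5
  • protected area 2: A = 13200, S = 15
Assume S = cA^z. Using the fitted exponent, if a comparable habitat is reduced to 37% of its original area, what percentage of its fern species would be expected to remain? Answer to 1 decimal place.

z = ln(15/5) / ln(13200/35.1) = 1.0986 / 5.9298 = 0.1853
S_new/S_old = (A_new/A_old)^z = 0.37^0.1853 = exp(0.1853 × -0.9943) = 0.8318

83.2%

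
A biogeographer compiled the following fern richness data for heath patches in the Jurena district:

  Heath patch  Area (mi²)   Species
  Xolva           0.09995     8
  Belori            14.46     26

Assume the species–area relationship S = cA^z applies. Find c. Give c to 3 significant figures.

z = ln(S₂/S₁) / ln(A₂/A₁) = ln(26/8) / ln(14.46/0.09995) = 1.1787 / 4.9745 = 0.2369
c = S₁ / A₁^z = 8 / 0.09995^0.2369 = 8 / 0.5794 = 13.81

13.8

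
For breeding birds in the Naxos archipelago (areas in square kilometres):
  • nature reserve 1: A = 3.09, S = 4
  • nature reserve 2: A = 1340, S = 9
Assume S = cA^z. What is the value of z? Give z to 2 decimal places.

Taking logs: ln S = ln c + z ln A, so z = (ln S₂ − ln S₁)/(ln A₂ − ln A₁).
z = ln(9/4) / ln(1340/3.09) = ln(2.25) / ln(433.7) = 0.8109 / 6.0723 = 0.1335

0.13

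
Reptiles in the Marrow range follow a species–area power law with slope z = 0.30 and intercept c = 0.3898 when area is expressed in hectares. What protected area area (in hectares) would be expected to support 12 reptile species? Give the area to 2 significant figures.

91000 hectares

12 = 0.3898 × A^0.3  ⇒  A^0.3 = 12/0.3898 = 30.79
ln A = ln(30.79) / 0.3 = 3.4270 / 0.3 = 11.4234
A = e^11.4234 ≈ 91439 hectares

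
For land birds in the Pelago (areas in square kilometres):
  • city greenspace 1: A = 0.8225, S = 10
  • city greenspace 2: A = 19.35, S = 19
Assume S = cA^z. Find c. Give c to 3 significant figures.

10.4

z = ln(S₂/S₁) / ln(A₂/A₁) = ln(19/10) / ln(19.35/0.8225) = 0.6419 / 3.1581 = 0.2032
c = S₁ / A₁^z = 10 / 0.8225^0.2032 = 10 / 0.9611 = 10.41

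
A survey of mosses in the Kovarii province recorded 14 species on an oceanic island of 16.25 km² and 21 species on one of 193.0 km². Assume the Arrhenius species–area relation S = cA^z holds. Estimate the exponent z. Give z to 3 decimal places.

0.164

Taking logs: ln S = ln c + z ln A, so z = (ln S₂ − ln S₁)/(ln A₂ − ln A₁).
z = ln(21/14) / ln(193/16.25) = ln(1.5) / ln(11.88) = 0.4055 / 2.4746 = 0.1639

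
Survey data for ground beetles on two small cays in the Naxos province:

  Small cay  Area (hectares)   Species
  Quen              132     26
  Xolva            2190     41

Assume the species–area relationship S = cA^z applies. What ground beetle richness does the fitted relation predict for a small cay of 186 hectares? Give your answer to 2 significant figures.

z = ln(41/26) / ln(2190/132) = 0.4555 / 2.8089 = 0.1622
c = 26 / 132^0.1622 = 26 / 2.207 = 11.78
S₃ = 11.78 × 186^0.1622 = 11.78 × 2.334 ≈ 27.49

27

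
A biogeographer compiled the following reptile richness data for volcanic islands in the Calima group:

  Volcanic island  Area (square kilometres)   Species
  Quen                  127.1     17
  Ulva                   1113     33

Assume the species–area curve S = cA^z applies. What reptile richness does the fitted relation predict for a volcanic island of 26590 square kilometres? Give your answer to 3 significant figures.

z = ln(33/17) / ln(1113/127.1) = 0.6633 / 2.1698 = 0.3057
c = 17 / 127.1^0.3057 = 17 / 4.398 = 3.866
S₃ = 3.866 × 26590^0.3057 = 3.866 × 22.52 ≈ 87.06

87.1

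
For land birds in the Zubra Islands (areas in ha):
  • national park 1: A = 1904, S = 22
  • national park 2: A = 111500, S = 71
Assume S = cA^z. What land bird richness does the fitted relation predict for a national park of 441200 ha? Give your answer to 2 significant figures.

z = ln(71/22) / ln(111500/1904) = 1.1716 / 4.0701 = 0.2879
c = 22 / 1904^0.2879 = 22 / 8.792 = 2.502
S₃ = 2.502 × 441200^0.2879 = 2.502 × 42.16 ≈ 105.5

110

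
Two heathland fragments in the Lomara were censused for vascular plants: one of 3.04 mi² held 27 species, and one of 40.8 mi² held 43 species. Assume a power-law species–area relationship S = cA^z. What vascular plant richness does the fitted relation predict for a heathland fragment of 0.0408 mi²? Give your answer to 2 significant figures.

12

z = ln(43/27) / ln(40.8/3.04) = 0.4654 / 2.5968 = 0.1792
c = 27 / 3.04^0.1792 = 27 / 1.22 = 22.12
S₃ = 22.12 × 0.0408^0.1792 = 22.12 × 0.5637 ≈ 12.47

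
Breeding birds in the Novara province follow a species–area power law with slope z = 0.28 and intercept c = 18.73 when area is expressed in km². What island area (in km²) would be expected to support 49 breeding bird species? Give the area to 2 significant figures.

49 = 18.73 × A^0.28  ⇒  A^0.28 = 49/18.73 = 2.616
ln A = ln(2.616) / 0.28 = 0.9617 / 0.28 = 3.4346
A = e^3.4346 ≈ 31.02 km²

31 km²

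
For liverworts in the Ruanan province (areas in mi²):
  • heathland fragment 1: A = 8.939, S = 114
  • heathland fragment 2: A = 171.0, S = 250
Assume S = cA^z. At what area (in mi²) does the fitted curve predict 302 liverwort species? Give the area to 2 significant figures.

z = ln(250/114) / ln(171/8.939) = 0.7853 / 2.9512 = 0.2661
c = 114 / 8.939^0.2661 = 114 / 1.791 = 63.65
A = (302/63.65)^(1/0.2661) ⇒ ln A = ln(4.745)/0.2661 = 5.8519
A = e^5.8519 ≈ 347.9 mi²

350 mi²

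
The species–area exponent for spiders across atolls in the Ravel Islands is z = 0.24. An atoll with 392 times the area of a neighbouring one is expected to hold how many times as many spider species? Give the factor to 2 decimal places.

4.19

S₂/S₁ = (A₂/A₁)^z = 392^0.24
ln(S₂/S₁) = 0.24 × ln 392 = 0.24 × 5.9713 = 1.4331
S₂/S₁ = e^1.4331 ≈ 4.192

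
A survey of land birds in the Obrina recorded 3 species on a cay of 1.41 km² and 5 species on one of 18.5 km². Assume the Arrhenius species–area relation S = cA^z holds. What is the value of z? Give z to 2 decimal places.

Taking logs: ln S = ln c + z ln A, so z = (ln S₂ − ln S₁)/(ln A₂ − ln A₁).
z = ln(5/3) / ln(18.5/1.41) = ln(1.667) / ln(13.12) = 0.5108 / 2.5742 = 0.1984

0.20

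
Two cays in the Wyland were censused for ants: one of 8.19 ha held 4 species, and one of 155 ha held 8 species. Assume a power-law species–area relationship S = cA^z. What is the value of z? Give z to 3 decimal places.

0.236

Taking logs: ln S = ln c + z ln A, so z = (ln S₂ − ln S₁)/(ln A₂ − ln A₁).
z = ln(8/4) / ln(155/8.19) = ln(2) / ln(18.93) = 0.6931 / 2.9405 = 0.2357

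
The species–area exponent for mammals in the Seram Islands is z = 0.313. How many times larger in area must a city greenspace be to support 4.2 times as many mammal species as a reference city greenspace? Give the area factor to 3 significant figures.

(A₂/A₁)^0.313 = 4.2, so A₂/A₁ = 4.2^(1/0.313) = 4.2^3.195
ln(A₂/A₁) = ln 4.2 / 0.313 = 1.4351 / 0.313 = 4.5849
A₂/A₁ = e^4.5849 ≈ 98

98.0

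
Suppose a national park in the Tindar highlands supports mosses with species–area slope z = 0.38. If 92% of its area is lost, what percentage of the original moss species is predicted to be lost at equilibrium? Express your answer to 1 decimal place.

61.7%

S_new/S_old = (A_new/A_old)^z = 0.08^0.38
= exp(0.38 × ln 0.08) = exp(0.38 × -2.5257) = exp(-0.9598) ≈ 0.383
Fraction lost = 1 − 0.383 = 0.617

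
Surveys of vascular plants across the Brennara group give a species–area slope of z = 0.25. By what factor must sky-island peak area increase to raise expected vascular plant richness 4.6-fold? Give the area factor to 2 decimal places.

(A₂/A₁)^0.25 = 4.6, so A₂/A₁ = 4.6^(1/0.25) = 4.6^4
ln(A₂/A₁) = ln 4.6 / 0.25 = 1.5261 / 0.25 = 6.1042
A₂/A₁ = e^6.1042 ≈ 447.7

447.75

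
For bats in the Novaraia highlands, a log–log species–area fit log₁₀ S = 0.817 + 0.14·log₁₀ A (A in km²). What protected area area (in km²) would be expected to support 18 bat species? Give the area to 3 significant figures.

1350 km²

18 = 6.561 × A^0.14  ⇒  A^0.14 = 18/6.561 = 2.743
ln A = ln(2.743) / 0.14 = 1.0092 / 0.14 = 7.2083
A = e^7.2083 ≈ 1351 km²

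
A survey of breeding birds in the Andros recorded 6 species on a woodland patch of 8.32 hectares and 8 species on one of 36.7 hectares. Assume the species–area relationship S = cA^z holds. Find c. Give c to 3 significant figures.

z = ln(S₂/S₁) / ln(A₂/A₁) = ln(8/6) / ln(36.7/8.32) = 0.2877 / 1.4841 = 0.1938
c = S₁ / A₁^z = 6 / 8.32^0.1938 = 6 / 1.508 = 3.979

3.98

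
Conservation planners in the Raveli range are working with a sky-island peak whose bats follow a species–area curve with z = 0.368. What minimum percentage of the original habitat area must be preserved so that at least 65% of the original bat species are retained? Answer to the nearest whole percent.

Need (A_new/A_old)^0.368 = 0.65, so A_new/A_old = 0.65^(1/0.368) = 0.65^2.717
ln(A_new/A_old) = ln 0.65 / 0.368 = -0.4308 / 0.368 = -1.1706
A_new/A_old = e^-1.1706 ≈ 0.3102

31%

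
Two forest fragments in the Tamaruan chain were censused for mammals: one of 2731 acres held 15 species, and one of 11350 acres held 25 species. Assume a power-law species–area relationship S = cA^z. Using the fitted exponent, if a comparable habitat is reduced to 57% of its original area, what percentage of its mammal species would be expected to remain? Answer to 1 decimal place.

z = ln(25/15) / ln(11350/2731) = 0.5108 / 1.4245 = 0.3586
S_new/S_old = (A_new/A_old)^z = 0.57^0.3586 = exp(0.3586 × -0.5621) = 0.8174

81.7%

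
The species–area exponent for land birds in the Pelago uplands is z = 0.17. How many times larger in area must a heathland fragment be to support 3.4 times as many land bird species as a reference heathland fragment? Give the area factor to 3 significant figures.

1340

(A₂/A₁)^0.17 = 3.4, so A₂/A₁ = 3.4^(1/0.17) = 3.4^5.882
ln(A₂/A₁) = ln 3.4 / 0.17 = 1.2238 / 0.17 = 7.1987
A₂/A₁ = e^7.1987 ≈ 1338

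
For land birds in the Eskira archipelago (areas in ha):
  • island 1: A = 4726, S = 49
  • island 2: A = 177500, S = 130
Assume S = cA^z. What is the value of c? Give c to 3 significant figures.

5.03

z = ln(S₂/S₁) / ln(A₂/A₁) = ln(130/49) / ln(177500/4726) = 0.9757 / 3.6259 = 0.2691
c = S₁ / A₁^z = 49 / 4726^0.2691 = 49 / 9.745 = 5.028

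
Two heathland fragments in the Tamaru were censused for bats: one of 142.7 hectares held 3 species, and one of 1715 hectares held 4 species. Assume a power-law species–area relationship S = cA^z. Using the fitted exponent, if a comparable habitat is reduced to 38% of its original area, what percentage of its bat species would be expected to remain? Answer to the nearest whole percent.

89%

z = ln(4/3) / ln(1715/142.7) = 0.2877 / 2.4864 = 0.1157
S_new/S_old = (A_new/A_old)^z = 0.38^0.1157 = exp(0.1157 × -0.9676) = 0.8941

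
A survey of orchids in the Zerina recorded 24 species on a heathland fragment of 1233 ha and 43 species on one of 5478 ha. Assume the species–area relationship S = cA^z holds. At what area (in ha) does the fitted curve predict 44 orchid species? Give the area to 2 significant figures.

z = ln(43/24) / ln(5478/1233) = 0.5831 / 1.4913 = 0.3910
c = 24 / 1233^0.3910 = 24 / 16.17 = 1.484
A = (44/1.484)^(1/0.3910) ⇒ ln A = ln(29.64)/0.3910 = 8.6673
A = e^8.6673 ≈ 5810 ha

5800 ha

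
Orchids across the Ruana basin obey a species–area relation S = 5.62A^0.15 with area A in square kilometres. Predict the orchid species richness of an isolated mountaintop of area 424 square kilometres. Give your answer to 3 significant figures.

13.9

S = 5.62 × 424^0.15
ln S = ln 5.62 + 0.15 × ln 424 = 1.7263 + 0.15 × 6.0497 = 2.6338
S = e^2.6338 ≈ 13.93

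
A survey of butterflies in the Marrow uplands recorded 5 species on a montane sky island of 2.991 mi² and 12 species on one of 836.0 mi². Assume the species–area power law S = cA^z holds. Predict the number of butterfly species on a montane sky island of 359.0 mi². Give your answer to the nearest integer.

11

z = ln(12/5) / ln(836/2.991) = 0.8755 / 5.6330 = 0.1554
c = 5 / 2.991^0.1554 = 5 / 1.186 = 4.217
S₃ = 4.217 × 359^0.1554 = 4.217 × 2.495 ≈ 10.52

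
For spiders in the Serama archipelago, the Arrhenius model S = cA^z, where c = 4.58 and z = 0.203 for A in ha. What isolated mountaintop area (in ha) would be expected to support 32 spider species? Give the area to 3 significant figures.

14400 ha

32 = 4.58 × A^0.203  ⇒  A^0.203 = 32/4.58 = 6.987
ln A = ln(6.987) / 0.203 = 1.9440 / 0.203 = 9.5765
A = e^9.5765 ≈ 14422 ha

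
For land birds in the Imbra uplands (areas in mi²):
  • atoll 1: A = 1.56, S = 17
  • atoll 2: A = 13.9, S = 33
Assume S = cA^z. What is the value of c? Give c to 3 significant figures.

z = ln(S₂/S₁) / ln(A₂/A₁) = ln(33/17) / ln(13.9/1.56) = 0.6633 / 2.1872 = 0.3033
c = S₁ / A₁^z = 17 / 1.56^0.3033 = 17 / 1.144 = 14.86

14.9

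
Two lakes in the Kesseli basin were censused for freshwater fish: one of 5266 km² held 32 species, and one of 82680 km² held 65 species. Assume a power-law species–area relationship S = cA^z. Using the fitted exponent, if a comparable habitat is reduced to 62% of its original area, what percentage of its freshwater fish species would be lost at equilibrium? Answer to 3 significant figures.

z = ln(65/32) / ln(82680/5266) = 0.7087 / 2.7537 = 0.2573
S_new/S_old = (A_new/A_old)^z = 0.62^0.2573 = exp(0.2573 × -0.4780) = 0.8842
Fraction lost = 1 − 0.8842 = 0.1158

11.6%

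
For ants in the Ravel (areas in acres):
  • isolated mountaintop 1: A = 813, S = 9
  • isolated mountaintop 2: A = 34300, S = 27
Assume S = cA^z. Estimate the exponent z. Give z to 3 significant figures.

Taking logs: ln S = ln c + z ln A, so z = (ln S₂ − ln S₁)/(ln A₂ − ln A₁).
z = ln(27/9) / ln(34300/813) = ln(3) / ln(42.19) = 1.0986 / 3.7422 = 0.2936

0.294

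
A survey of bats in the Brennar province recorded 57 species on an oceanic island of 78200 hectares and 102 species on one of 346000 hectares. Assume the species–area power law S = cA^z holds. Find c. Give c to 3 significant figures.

0.694

z = ln(S₂/S₁) / ln(A₂/A₁) = ln(102/57) / ln(346000/78200) = 0.5819 / 1.4872 = 0.3913
c = S₁ / A₁^z = 57 / 78200^0.3913 = 57 / 82.16 = 0.6937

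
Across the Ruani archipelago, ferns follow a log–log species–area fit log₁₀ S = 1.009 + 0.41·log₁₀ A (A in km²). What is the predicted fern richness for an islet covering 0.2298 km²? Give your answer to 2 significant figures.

5.6

S = 10.21 × 0.2298^0.41 = 10.21 × 0.5472 ≈ 5.587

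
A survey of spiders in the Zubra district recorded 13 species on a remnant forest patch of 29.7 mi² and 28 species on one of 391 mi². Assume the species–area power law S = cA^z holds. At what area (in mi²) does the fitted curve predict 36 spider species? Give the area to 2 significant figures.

z = ln(28/13) / ln(391/29.7) = 0.7673 / 2.5776 = 0.2977
c = 13 / 29.7^0.2977 = 13 / 2.744 = 4.738
A = (36/4.738)^(1/0.2977) ⇒ ln A = ln(7.599)/0.2977 = 6.8130
A = e^6.8130 ≈ 909.6 mi²

910 mi²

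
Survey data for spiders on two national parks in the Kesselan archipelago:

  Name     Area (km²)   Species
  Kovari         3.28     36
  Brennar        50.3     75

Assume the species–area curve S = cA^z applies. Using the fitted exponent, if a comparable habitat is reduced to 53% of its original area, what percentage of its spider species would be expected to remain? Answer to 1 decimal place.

84.3%

z = ln(75/36) / ln(50.3/3.28) = 0.7340 / 2.7302 = 0.2688
S_new/S_old = (A_new/A_old)^z = 0.53^0.2688 = exp(0.2688 × -0.6349) = 0.8431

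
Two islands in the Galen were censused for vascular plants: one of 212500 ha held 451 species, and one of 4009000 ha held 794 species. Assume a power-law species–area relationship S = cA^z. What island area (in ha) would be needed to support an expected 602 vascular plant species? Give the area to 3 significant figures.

z = ln(794/451) / ln(4009000/212500) = 0.5656 / 2.9374 = 0.1926
c = 451 / 212500^0.1926 = 451 / 10.61 = 42.5
A = (602/42.5)^(1/0.1926) ⇒ ln A = ln(14.17)/0.1926 = 13.7664
A = e^13.7664 ≈ 952115 ha

952000 ha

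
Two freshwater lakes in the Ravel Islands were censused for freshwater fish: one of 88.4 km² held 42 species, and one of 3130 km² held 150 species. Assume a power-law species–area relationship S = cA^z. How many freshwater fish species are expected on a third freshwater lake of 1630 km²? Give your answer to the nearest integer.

z = ln(150/42) / ln(3130/88.4) = 1.2730 / 3.5669 = 0.3569
c = 42 / 88.4^0.3569 = 42 / 4.951 = 8.484
S₃ = 8.484 × 1630^0.3569 = 8.484 × 14.01 ≈ 118.8

119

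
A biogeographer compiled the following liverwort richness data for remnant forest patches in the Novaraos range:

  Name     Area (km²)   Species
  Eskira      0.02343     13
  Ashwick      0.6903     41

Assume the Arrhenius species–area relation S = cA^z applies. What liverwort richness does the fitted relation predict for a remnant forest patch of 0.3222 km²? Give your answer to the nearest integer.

z = ln(41/13) / ln(0.6903/0.02343) = 1.1486 / 3.3831 = 0.3395
c = 13 / 0.02343^0.3395 = 13 / 0.2796 = 46.5
S₃ = 46.5 × 0.3222^0.3395 = 46.5 × 0.6808 ≈ 31.65

32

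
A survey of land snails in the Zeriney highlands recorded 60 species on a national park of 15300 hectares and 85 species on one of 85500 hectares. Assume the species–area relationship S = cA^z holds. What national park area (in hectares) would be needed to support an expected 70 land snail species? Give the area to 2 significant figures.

z = ln(85/60) / ln(85500/15300) = 0.3483 / 1.7207 = 0.2024
c = 60 / 15300^0.2024 = 60 / 7.032 = 8.532
A = (70/8.532)^(1/0.2024) ⇒ ln A = ln(8.204)/0.2024 = 10.3971
A = e^10.3971 ≈ 32765 hectares

33000 hectares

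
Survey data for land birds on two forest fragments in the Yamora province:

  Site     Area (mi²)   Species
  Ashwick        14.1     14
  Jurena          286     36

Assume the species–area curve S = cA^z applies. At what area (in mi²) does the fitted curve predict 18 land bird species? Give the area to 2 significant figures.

31 mi²

z = ln(36/14) / ln(286/14.1) = 0.9445 / 3.0098 = 0.3138
c = 14 / 14.1^0.3138 = 14 / 2.294 = 6.103
A = (18/6.103)^(1/0.3138) ⇒ ln A = ln(2.95)/0.3138 = 3.4471
A = e^3.4471 ≈ 31.41 mi²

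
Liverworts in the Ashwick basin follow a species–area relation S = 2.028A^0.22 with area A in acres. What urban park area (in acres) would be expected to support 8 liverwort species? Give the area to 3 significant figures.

8 = 2.028 × A^0.22  ⇒  A^0.22 = 8/2.028 = 3.945
ln A = ln(3.945) / 0.22 = 1.3724 / 0.22 = 6.2381
A = e^6.2381 ≈ 511.9 acres

512 acres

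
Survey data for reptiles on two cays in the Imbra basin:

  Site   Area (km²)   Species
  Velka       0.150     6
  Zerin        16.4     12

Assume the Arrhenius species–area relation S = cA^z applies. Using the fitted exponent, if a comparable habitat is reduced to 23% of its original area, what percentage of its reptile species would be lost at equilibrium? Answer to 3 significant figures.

z = ln(12/6) / ln(16.4/0.15) = 0.6931 / 4.6944 = 0.1477
S_new/S_old = (A_new/A_old)^z = 0.23^0.1477 = exp(0.1477 × -1.4697) = 0.8049
Fraction lost = 1 − 0.8049 = 0.1951

19.5%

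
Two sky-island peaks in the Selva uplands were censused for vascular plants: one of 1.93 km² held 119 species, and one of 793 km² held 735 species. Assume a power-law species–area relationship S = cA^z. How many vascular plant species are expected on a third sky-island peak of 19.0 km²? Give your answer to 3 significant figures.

238

z = ln(735/119) / ln(793/1.93) = 1.8207 / 6.0183 = 0.3025
c = 119 / 1.93^0.3025 = 119 / 1.22 = 97.53
S₃ = 97.53 × 19^0.3025 = 97.53 × 2.437 ≈ 237.7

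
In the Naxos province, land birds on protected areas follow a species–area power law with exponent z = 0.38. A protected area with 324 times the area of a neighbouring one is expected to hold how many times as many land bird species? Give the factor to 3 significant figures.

9.00

S₂/S₁ = (A₂/A₁)^z = 324^0.38
ln(S₂/S₁) = 0.38 × ln 324 = 0.38 × 5.7807 = 2.1967
S₂/S₁ = e^2.1967 ≈ 8.995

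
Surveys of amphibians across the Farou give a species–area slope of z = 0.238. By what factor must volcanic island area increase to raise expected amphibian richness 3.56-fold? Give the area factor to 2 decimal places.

207.50

(A₂/A₁)^0.238 = 3.56, so A₂/A₁ = 3.56^(1/0.238) = 3.56^4.202
ln(A₂/A₁) = ln 3.56 / 0.238 = 1.2698 / 0.238 = 5.3351
A₂/A₁ = e^5.3351 ≈ 207.5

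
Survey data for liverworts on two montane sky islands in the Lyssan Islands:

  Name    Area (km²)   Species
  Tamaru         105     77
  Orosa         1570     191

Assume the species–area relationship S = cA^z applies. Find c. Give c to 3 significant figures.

z = ln(S₂/S₁) / ln(A₂/A₁) = ln(191/77) / ln(1570/105) = 0.9085 / 2.7049 = 0.3359
c = S₁ / A₁^z = 77 / 105^0.3359 = 77 / 4.774 = 16.13

16.1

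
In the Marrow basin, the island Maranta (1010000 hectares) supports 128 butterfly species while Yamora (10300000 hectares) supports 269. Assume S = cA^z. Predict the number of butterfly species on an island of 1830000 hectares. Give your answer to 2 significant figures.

z = ln(269/128) / ln(10300000/1010000) = 0.7427 / 2.3222 = 0.3198
c = 128 / 1010000^0.3198 = 128 / 83.23 = 1.538
S₃ = 1.538 × 1830000^0.3198 = 1.538 × 100.7 ≈ 154.8

150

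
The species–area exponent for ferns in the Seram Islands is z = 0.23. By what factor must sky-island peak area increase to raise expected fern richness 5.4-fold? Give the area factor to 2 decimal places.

(A₂/A₁)^0.23 = 5.4, so A₂/A₁ = 5.4^(1/0.23) = 5.4^4.348
ln(A₂/A₁) = ln 5.4 / 0.23 = 1.6864 / 0.23 = 7.3322
A₂/A₁ = e^7.3322 ≈ 1529

1528.69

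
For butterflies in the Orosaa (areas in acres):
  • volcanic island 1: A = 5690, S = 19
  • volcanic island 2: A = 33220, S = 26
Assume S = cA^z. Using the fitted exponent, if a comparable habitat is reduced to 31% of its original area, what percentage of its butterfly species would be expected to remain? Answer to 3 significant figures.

z = ln(26/19) / ln(33220/5690) = 0.3137 / 1.7644 = 0.1778
S_new/S_old = (A_new/A_old)^z = 0.31^0.1778 = exp(0.1778 × -1.1712) = 0.812

81.2%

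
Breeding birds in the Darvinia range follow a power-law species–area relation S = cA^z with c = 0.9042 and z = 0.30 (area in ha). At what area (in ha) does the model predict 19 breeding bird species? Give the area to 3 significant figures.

19 = 0.9042 × A^0.3  ⇒  A^0.3 = 19/0.9042 = 21.01
ln A = ln(21.01) / 0.3 = 3.0451 / 0.3 = 10.1505
A = e^10.1505 ≈ 25603 ha

25600 ha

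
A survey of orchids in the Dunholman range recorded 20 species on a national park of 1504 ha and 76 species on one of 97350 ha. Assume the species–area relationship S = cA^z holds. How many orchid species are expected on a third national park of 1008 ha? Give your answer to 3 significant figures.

17.6

z = ln(76/20) / ln(97350/1504) = 1.3350 / 4.1702 = 0.3201
c = 20 / 1504^0.3201 = 20 / 10.4 = 1.923
S₃ = 1.923 × 1008^0.3201 = 1.923 × 9.152 ≈ 17.6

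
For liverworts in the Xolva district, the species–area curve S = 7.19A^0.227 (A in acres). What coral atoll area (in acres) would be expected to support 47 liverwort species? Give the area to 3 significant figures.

3910 acres

47 = 7.19 × A^0.227  ⇒  A^0.227 = 47/7.19 = 6.537
ln A = ln(6.537) / 0.227 = 1.8775 / 0.227 = 8.2707
A = e^8.2707 ≈ 3908 acres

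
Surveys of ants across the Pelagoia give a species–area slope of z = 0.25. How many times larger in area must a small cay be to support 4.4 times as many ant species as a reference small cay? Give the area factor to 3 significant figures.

375

(A₂/A₁)^0.25 = 4.4, so A₂/A₁ = 4.4^(1/0.25) = 4.4^4
ln(A₂/A₁) = ln 4.4 / 0.25 = 1.4816 / 0.25 = 5.9264
A₂/A₁ = e^5.9264 ≈ 374.8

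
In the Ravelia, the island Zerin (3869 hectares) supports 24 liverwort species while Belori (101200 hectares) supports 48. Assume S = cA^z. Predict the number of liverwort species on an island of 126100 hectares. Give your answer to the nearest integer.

50

z = ln(48/24) / ln(101200/3869) = 0.6931 / 3.2641 = 0.2124
c = 24 / 3869^0.2124 = 24 / 5.779 = 4.153
S₃ = 4.153 × 126100^0.2124 = 4.153 × 12.11 ≈ 50.3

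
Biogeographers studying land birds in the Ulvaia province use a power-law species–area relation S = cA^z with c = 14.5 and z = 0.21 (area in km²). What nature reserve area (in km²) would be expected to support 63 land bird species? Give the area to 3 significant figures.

63 = 14.5 × A^0.21  ⇒  A^0.21 = 63/14.5 = 4.345
ln A = ln(4.345) / 0.21 = 1.4690 / 0.21 = 6.9952
A = e^6.9952 ≈ 1091 km²

1090 km²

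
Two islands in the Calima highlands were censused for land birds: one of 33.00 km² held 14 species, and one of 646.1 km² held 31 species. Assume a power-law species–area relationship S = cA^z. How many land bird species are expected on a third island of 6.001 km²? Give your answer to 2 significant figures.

8.9

z = ln(31/14) / ln(646.1/33) = 0.7949 / 2.9744 = 0.2673
c = 14 / 33^0.2673 = 14 / 2.546 = 5.499
S₃ = 5.499 × 6.001^0.2673 = 5.499 × 1.614 ≈ 8.877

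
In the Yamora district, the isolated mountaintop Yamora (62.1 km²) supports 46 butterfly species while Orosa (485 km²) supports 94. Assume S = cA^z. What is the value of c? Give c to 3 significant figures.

10.9

z = ln(S₂/S₁) / ln(A₂/A₁) = ln(94/46) / ln(485/62.1) = 0.7147 / 2.0554 = 0.3477
c = S₁ / A₁^z = 46 / 62.1^0.3477 = 46 / 4.202 = 10.95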